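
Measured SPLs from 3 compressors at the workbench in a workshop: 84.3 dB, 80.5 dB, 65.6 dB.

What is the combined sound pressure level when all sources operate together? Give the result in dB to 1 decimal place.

Sum in the linear (power) domain: Σ 10^(Lᵢ/10) = 10^(84.3/10) + 10^(80.5/10) + 10^(65.6/10) = 3.85e+08.
Combined level = 10 log₁₀(3.85e+08) = 85.9 dB.

85.9 dB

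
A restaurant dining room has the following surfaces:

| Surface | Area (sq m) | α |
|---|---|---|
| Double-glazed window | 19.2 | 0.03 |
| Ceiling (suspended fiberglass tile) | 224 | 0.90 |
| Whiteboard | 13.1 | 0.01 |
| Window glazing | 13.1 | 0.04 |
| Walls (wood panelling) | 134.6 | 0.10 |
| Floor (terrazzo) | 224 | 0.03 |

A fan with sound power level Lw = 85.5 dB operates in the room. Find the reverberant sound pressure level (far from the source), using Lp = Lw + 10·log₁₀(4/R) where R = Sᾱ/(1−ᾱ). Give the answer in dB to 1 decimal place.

A = 223.011 sabins; S = 628.0 sq m.
ᾱ = 223.011/628.0 = 0.3551; R = Sᾱ/(1−ᾱ) = 223.011/(1−0.3551) = 345.807 sq m.
Lp = 85.5 + 10·log₁₀(4/345.807) = 85.5 + (-19.37) = 66.1 dB.

66.1 dB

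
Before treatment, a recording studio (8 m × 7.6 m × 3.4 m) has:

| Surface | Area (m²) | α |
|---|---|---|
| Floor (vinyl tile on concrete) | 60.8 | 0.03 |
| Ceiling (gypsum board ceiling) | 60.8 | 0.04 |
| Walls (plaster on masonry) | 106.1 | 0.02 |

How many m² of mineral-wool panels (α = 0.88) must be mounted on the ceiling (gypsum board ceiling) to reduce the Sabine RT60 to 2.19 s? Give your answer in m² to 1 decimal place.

A₁ = Σ Sᵢαᵢ = 60.8·0.03 + 60.8·0.04 + 106.1·0.02 = 6.378 sabins.
V = 206.72 m³. Target absorption A₂ = 0.161 × 206.72 / 2.19 = 15.197 sabins.
ΔA needed = 15.197 − 6.378 = 8.819 sabins.
Each m² of panel replacing the ceiling (gypsum board ceiling) adds (0.88 − 0.04) = 0.84 sabins.
Panel area = 8.819 / 0.84 = 10.5 m².

10.5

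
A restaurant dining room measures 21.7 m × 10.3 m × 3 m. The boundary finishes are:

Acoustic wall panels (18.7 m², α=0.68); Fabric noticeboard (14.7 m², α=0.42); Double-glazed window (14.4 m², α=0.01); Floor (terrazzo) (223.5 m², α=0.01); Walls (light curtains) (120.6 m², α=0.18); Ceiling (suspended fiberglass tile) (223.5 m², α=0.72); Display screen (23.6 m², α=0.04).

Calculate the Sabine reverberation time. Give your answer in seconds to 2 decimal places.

Total absorption A = 18.7*0.68 + 14.7*0.42 + 14.4*0.01 + 223.5*0.01 + 120.6*0.18 + 223.5*0.72 + 23.6*0.04
  = 12.716 + 6.174 + 0.144 + 2.235 + 21.708 + 160.920 + 0.944 = 204.841 m² sabins.
V = 21.7·10.3·3 = 670.53 m³.
T = 0.161 V/A = 0.161·670.53/204.841 = 0.53 s.

0.53 sec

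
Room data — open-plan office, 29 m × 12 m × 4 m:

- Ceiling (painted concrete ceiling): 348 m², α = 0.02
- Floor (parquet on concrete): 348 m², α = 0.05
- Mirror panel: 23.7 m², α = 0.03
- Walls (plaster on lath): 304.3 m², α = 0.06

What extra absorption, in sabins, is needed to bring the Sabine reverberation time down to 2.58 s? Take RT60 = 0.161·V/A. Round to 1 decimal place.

43.5 sabins

Summing Sᵢαᵢ: 6.960 + 17.400 + 0.711 + 18.258 → A₁ = 43.329 sabins.
Target A₂ = 0.161·1392/2.58 = 86.865 sabins (V = 1392 m³).
Shortfall: 86.865 − 43.329 = 43.5 sabins.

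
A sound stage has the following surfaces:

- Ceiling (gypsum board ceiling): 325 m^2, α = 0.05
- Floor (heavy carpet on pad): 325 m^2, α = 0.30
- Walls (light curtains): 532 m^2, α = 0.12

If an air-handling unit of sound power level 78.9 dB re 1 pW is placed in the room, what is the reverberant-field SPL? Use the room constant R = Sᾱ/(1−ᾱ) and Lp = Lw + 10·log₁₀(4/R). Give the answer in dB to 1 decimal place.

Σ(Sᵢαᵢ) = 325×0.05 + 325×0.30 + 532×0.12 = 177.590; total area S = 1182.0 m^2.
ᾱ = 177.590/1182.0 = 0.1502; R = Sᾱ/(1−ᾱ) = 177.590/(1−0.1502) = 208.979 m^2.
Lp = 78.9 + 10·log₁₀(4/208.979) = 78.9 + (-17.18) = 61.7 dB.

61.7 dB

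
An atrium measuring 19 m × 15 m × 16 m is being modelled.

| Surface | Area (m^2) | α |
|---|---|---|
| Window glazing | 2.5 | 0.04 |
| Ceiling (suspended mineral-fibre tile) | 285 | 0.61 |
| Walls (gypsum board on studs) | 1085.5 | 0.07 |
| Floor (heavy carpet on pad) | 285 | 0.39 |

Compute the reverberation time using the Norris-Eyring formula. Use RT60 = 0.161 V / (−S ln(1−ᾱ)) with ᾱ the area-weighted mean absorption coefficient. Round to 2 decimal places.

1.80 sec

Total surface area S = 2.5 + 285 + 1085.5 + 285 = 1658.0 m^2.
Σ(Sᵢαᵢ) = 2.5·0.04 + 285·0.61 + 1085.5·0.07 + 285·0.39 = 361.085.
ᾱ = 361.085 / 1658.0 = 0.2178.
−S·ln(1−ᾱ) = −1658.0 × ln(1 − 0.2178) = 407.279.
V = 19 × 15 × 16 = 4560 m³.
T = 0.161·V/[−S·ln(1−ᾱ)] = 0.161·4560/407.279 = 1.80 s.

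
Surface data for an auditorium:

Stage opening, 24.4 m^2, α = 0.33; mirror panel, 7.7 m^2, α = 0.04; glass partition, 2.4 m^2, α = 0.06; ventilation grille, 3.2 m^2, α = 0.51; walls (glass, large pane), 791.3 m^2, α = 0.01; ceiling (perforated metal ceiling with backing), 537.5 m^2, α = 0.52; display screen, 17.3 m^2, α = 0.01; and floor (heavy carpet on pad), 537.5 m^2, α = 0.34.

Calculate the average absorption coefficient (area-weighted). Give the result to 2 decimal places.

0.25

Total surface area S = 1921.3 m^2.
A = 24.4·0.33 + 7.7·0.04 + 2.4·0.06 + 3.2·0.51 + 791.3·0.01 + 537.5·0.52 + 17.3·0.01 + 537.5·0.34 = 480.472 sabins.
ᾱ = A/S = 0.25.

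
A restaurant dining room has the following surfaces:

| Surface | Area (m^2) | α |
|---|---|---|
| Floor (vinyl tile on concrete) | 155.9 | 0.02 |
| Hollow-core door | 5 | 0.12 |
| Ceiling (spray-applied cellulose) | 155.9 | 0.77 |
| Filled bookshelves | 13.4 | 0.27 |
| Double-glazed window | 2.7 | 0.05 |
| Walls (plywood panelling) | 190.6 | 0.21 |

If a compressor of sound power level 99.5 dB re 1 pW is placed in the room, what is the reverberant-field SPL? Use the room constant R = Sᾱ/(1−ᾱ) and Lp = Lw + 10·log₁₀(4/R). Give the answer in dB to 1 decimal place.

Σ(Sᵢαᵢ) = 155.9×0.02 + 5×0.12 + 155.9×0.77 + 13.4×0.27 + 2.7×0.05 + 190.6×0.21 = 167.540; total area S = 523.5 m^2.
ᾱ = 0.3200, so room constant R = A/(1−ᾱ) = 246.382 m^2.
Lp = Lw + 10 log₁₀(4/R) = 99.5 -17.90 = 81.6 dB.

81.6 dB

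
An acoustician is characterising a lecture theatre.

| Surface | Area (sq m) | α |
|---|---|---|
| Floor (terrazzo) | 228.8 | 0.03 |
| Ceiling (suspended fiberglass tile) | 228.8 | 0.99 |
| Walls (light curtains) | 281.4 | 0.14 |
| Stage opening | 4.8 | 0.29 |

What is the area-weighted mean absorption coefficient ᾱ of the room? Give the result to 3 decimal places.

0.369

S = Σ Sᵢ = 228.8 + 228.8 + 281.4 + 4.8 = 743.8 sq m.
A = 228.8*0.03 + 228.8*0.99 + 281.4*0.14 + 4.8*0.29 = 274.164 sabins.
ᾱ = 274.164 / 743.8 = 0.369.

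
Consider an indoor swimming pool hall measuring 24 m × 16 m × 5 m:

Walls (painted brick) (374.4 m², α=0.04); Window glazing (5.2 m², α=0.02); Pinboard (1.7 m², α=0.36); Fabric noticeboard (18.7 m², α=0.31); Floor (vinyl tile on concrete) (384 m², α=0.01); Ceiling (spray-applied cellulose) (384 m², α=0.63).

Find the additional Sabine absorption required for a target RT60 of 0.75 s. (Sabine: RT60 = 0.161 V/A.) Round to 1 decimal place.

Summing Sᵢαᵢ: 14.976 + 0.104 + 0.612 + 5.797 + 3.840 + 241.920 → A₁ = 267.249 sabins.
For T = 0.75 s, need A₂ = 0.161·V/T = 0.161·1920/0.75 = 412.160 sabins.
ΔA = A₂ − A₁ = 412.160 − 267.249 = 144.9 sabins.

144.9 sabins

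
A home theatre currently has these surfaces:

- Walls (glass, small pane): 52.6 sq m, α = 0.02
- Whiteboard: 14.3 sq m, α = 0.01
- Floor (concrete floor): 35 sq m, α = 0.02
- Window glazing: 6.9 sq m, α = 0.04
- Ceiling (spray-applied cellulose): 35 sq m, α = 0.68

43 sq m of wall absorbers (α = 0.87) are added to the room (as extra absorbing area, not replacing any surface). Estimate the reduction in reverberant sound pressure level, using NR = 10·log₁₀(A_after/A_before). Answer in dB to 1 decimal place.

3.9 dB

A_before = Σ Sᵢαᵢ = 52.6·0.02 + 14.3·0.01 + 35·0.02 + 6.9·0.04 + 35·0.68 = 25.971 sabins.
Treatment contributes 43·0.87 = 37.410 sabins.
New total A_after = 63.381 sabins.
NR = 10·log₁₀(63.381/25.971) = 3.9 dB.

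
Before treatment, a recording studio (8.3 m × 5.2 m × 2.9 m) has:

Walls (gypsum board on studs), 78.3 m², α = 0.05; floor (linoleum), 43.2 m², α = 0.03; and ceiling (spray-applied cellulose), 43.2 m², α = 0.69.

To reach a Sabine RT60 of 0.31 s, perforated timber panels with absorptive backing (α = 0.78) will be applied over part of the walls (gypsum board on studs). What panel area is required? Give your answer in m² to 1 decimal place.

A₁ = Σ Sᵢαᵢ = 78.3·0.05 + 43.2·0.03 + 43.2·0.69 = 35.019 sabins.
Required A₂ = 0.161·125.164/0.31 = 65.005 sabins.
ΔA needed = 65.005 − 35.019 = 29.986 sabins.
Net gain per m²: Δα = 0.78 − 0.05 = 0.73.
Panel area = 29.986 / 0.73 = 41.1 m².

41.1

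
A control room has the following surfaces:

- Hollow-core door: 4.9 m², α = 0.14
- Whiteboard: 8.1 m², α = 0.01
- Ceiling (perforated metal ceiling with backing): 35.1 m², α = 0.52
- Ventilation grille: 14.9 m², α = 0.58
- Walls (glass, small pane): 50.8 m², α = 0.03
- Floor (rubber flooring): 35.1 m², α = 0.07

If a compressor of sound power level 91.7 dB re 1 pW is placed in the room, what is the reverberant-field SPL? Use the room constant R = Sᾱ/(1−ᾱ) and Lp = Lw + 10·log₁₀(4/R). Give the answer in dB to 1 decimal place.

A = 31.642 sabins; S = 148.9 m².
ᾱ = 31.642/148.9 = 0.2125; R = Sᾱ/(1−ᾱ) = 31.642/(1−0.2125) = 40.180 m².
Lp = Lw + 10 log₁₀(4/R) = 91.7 -10.02 = 81.7 dB.

81.7 dB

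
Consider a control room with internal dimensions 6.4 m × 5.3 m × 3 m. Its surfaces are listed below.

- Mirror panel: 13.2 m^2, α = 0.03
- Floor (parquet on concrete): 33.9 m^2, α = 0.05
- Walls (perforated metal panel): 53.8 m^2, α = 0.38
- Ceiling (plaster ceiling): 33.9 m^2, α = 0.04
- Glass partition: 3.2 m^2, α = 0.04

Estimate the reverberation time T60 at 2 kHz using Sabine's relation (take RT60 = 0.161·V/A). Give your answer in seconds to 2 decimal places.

Total absorption A = 13.2×0.03 + 33.9×0.05 + 53.8×0.38 + 33.9×0.04 + 3.2×0.04
  = 0.396 + 1.695 + 20.444 + 1.356 + 0.128 = 24.019 m^2 sabins.
Volume V = 6.4 × 5.3 × 3 = 101.76 m³.
T = 0.161 V/A = 0.161·101.76/24.019 = 0.68 s.

0.68 seconds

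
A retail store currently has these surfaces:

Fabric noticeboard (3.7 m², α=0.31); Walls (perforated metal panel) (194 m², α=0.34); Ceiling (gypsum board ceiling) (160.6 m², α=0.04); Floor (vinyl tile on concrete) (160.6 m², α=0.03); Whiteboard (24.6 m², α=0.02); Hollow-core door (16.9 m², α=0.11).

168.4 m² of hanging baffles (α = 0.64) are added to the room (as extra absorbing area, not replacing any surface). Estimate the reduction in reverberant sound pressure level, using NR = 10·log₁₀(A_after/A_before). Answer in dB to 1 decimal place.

3.7 dB

Summing Sᵢαᵢ: 1.147 + 65.960 + 6.424 + 4.818 + 0.492 + 1.859 → A_before = 80.700 sabins.
Added absorption = 168.4 × 0.64 = 107.776 sabins.
A_after = 80.700 + 107.776 = 188.476 sabins.
Reduction = 10 log₁₀(A_after/A_before) = 10 log₁₀(2.3355) = 3.7 dB.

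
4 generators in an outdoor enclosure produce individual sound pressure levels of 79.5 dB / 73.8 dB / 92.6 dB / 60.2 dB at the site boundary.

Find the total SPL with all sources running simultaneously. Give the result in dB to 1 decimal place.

92.9 dB

Σ 10^(Lᵢ/10) = 1.934e+09.
Back to dB: 10·log₁₀ Σ = 92.9 dB.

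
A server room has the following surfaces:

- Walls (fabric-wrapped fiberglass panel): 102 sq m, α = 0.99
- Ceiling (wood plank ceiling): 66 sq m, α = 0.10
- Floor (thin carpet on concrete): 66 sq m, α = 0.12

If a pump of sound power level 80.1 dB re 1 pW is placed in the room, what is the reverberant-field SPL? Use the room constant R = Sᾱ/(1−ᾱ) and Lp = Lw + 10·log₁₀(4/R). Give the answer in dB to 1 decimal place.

Σ(Sᵢαᵢ) = 102×0.99 + 66×0.10 + 66×0.12 = 115.500; total area S = 234.0 sq m.
ᾱ = 115.500/234.0 = 0.4936; R = Sᾱ/(1−ᾱ) = 115.500/(1−0.4936) = 228.081 sq m.
Lp = Lw + 10 log₁₀(4/R) = 80.1 -17.56 = 62.5 dB.

62.5 dB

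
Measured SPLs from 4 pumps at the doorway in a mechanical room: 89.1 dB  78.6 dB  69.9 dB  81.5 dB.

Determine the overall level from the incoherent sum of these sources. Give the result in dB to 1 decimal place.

Σ 10^(Lᵢ/10) = 1.036e+09.
L_total = 10·log₁₀(1.036e+09) = 90.2 dB.

90.2 dB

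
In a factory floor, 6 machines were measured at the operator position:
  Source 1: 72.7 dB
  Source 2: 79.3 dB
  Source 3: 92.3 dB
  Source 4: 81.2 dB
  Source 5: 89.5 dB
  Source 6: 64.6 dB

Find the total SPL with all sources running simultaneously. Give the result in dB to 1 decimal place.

94.5 dB

Converting to relative power and adding: 10^(72.7/10) + 10^(79.3/10) + 10^(92.3/10) + 10^(81.2/10) + 10^(89.5/10) + 10^(64.6/10) = 2.828e+09.
L_total = 10·log₁₀(2.828e+09) = 94.5 dB.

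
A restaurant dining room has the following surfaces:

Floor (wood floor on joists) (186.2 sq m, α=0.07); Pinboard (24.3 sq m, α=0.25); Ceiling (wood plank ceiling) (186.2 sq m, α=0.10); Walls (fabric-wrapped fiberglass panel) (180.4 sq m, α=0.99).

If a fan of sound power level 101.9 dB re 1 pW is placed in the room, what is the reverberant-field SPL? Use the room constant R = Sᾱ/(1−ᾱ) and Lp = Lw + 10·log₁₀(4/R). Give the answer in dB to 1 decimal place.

82.5 dB

Σ(Sᵢαᵢ) = 186.2·0.07 + 24.3·0.25 + 186.2·0.10 + 180.4·0.99 = 216.325; total area S = 577.1 sq m.
ᾱ = 216.325/577.1 = 0.3748; R = Sᾱ/(1−ᾱ) = 216.325/(1−0.3748) = 346.009 sq m.
Lp = Lw + 10 log₁₀(4/R) = 101.9 -19.37 = 82.5 dB.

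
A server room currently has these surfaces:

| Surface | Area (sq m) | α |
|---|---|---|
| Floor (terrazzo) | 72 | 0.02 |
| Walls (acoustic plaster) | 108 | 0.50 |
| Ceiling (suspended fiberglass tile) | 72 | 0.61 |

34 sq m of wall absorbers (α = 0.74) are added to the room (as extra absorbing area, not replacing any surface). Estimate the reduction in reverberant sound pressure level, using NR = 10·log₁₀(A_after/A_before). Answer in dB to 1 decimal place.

1.0 dB

Equivalent absorption area: A_before = 72*0.02 + 108*0.50 + 72*0.61 = 99.360 sq m.
Added absorption = 34 × 0.74 = 25.160 sabins.
A_after = 99.360 + 25.160 = 124.520 sabins.
Reduction = 10 log₁₀(A_after/A_before) = 10 log₁₀(1.2532) = 1.0 dB.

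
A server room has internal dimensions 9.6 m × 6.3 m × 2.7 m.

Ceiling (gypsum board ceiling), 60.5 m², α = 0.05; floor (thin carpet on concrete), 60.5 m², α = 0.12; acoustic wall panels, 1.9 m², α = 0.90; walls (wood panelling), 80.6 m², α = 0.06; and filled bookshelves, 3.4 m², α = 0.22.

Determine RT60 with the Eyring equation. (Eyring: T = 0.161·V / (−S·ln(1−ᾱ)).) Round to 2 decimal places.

S = Σ Sᵢ = 206.9 m².
Σ(Sᵢαᵢ) = 60.5·0.05 + 60.5·0.12 + 1.9·0.90 + 80.6·0.06 + 3.4·0.22 = 17.579.
ᾱ = 17.579 / 206.9 = 0.0850.
Eyring denominator: −S ln(1−ᾱ) = 18.379.
V = 9.6 × 6.3 × 2.7 = 163.296 m³.
RT60 = 0.161 × 163.296 / 18.379 = 1.43 s.

1.43 sec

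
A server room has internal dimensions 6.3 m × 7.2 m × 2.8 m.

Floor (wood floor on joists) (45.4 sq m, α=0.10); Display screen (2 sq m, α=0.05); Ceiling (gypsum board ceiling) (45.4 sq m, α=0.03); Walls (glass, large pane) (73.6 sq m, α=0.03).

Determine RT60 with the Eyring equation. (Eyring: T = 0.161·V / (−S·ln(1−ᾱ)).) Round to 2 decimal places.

S = Σ Sᵢ = 166.4 sq m.
Σ(Sᵢαᵢ) = 45.4·0.10 + 2·0.05 + 45.4·0.03 + 73.6·0.03 = 8.210.
ᾱ = 8.210 / 166.4 = 0.0493.
−S·ln(1−ᾱ) = −166.4 × ln(1 − 0.0493) = 8.413.
V = 6.3 × 7.2 × 2.8 = 127.008 m³.
RT60 = 0.161 × 127.008 / 8.413 = 2.43 s.

2.43 sec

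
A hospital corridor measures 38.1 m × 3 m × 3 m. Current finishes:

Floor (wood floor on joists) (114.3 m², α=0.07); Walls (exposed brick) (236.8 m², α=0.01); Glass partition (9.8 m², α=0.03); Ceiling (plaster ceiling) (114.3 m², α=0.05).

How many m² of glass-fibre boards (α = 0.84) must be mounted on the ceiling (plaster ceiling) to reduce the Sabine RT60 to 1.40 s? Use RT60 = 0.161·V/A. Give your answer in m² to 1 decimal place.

Total absorption A₁ = 114.3×0.07 + 236.8×0.01 + 9.8×0.03 + 114.3×0.05
  = 8.001 + 2.368 + 0.294 + 5.715 = 16.378 m² sabins.
V = 342.9 m³. Target absorption A₂ = 0.161 × 342.9 / 1.40 = 39.434 sabins.
ΔA needed = 39.434 − 16.378 = 23.056 sabins.
Each m² of panel replacing the ceiling (plaster ceiling) adds (0.84 − 0.05) = 0.79 sabins.
Panel area = 23.056 / 0.79 = 29.2 m².

29.2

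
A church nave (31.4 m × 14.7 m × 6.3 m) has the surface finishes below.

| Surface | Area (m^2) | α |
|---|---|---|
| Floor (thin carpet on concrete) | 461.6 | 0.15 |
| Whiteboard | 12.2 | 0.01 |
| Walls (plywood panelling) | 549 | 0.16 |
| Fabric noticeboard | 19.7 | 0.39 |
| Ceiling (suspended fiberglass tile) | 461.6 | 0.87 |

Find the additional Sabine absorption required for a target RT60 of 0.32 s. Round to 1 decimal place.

896.6 sabins

Summing Sᵢαᵢ: 69.240 + 0.122 + 87.840 + 7.683 + 401.592 → A₁ = 566.477 sabins.
V = 2907.954 m³. Required absorption A₂ = 0.161 × 2907.954 / 0.32 = 1463.064 sabins.
Additional absorption ΔA = 1463.064 − 566.477 = 896.6 sabins.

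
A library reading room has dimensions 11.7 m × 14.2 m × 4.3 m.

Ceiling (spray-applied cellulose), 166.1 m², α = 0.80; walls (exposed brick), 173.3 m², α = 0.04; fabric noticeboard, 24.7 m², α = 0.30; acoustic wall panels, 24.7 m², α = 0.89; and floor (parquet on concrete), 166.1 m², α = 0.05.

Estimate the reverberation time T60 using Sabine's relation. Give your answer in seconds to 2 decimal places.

0.65 s

A = Σ Sᵢαᵢ = 166.1×0.80 + 173.3×0.04 + 24.7×0.30 + 24.7×0.89 + 166.1×0.05 = 177.510 sabins.
Room volume: 714.402 m³.
Sabine: RT60 = 0.161 × 714.402 / 177.510 = 0.65 s.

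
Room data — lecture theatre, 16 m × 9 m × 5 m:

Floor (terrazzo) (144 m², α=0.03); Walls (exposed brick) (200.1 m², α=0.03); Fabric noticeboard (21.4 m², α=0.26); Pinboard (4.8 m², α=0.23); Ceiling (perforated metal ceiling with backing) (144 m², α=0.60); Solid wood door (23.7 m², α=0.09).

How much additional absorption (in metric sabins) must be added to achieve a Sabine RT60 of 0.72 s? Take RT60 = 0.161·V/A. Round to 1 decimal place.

Summing Sᵢαᵢ: 4.320 + 6.003 + 5.564 + 1.104 + 86.400 + 2.133 → A₁ = 105.524 sabins.
For T = 0.72 s, need A₂ = 0.161·V/T = 0.161·720/0.72 = 161.000 sabins.
Shortfall: 161.000 − 105.524 = 55.5 sabins.

55.5 sabins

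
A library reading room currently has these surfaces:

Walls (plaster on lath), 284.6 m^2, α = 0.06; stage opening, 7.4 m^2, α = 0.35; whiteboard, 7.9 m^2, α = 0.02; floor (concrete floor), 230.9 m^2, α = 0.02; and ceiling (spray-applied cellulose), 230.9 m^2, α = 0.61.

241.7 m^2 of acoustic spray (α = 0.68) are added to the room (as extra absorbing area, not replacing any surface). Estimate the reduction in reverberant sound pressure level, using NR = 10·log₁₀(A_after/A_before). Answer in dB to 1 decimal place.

A_before = Σ Sᵢαᵢ = 284.6*0.06 + 7.4*0.35 + 7.9*0.02 + 230.9*0.02 + 230.9*0.61 = 165.291 sabins.
Added absorption = 241.7 × 0.68 = 164.356 sabins.
New total A_after = 329.647 sabins.
NR = 10·log₁₀(329.647/165.291) = 3.0 dB.

3.0 dB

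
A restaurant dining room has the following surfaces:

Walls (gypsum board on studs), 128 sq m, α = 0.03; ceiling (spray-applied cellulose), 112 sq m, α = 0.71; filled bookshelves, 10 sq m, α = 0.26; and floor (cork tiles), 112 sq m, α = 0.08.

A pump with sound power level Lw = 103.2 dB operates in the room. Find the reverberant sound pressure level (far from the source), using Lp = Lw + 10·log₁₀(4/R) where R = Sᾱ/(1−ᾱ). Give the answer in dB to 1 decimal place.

88.1 dB

A = 94.920 sabins; S = 362.0 sq m.
ᾱ = 0.2622, so room constant R = A/(1−ᾱ) = 128.653 sq m.
Lp = 103.2 + 10·log₁₀(4/128.653) = 103.2 + (-15.07) = 88.1 dB.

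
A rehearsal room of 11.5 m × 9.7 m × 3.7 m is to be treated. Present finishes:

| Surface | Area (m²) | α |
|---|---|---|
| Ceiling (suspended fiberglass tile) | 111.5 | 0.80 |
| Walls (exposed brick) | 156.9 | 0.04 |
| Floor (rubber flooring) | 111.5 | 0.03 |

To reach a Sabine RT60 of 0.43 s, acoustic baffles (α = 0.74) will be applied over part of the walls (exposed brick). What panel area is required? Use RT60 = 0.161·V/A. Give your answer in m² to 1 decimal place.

79.6

A₁ = Σ Sᵢαᵢ = 111.5·0.80 + 156.9·0.04 + 111.5·0.03 = 98.821 sabins.
V = 412.735 m³. Target absorption A₂ = 0.161 × 412.735 / 0.43 = 154.536 sabins.
ΔA needed = 154.536 − 98.821 = 55.715 sabins.
Each m² of panel replacing the walls (exposed brick) adds (0.74 − 0.04) = 0.70 sabins.
Area = ΔA/Δα = 55.715/0.70 = 79.6 m².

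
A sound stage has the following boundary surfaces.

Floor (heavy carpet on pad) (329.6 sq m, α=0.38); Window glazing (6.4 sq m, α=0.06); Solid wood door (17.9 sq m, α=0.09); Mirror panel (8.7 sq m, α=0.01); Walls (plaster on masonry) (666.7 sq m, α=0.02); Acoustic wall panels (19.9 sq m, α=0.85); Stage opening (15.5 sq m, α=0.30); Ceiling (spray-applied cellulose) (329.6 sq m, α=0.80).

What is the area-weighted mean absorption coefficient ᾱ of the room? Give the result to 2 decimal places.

S = Σ Sᵢ = 329.6 + 6.4 + 17.9 + 8.7 + 666.7 + 19.9 + 15.5 + 329.6 = 1394.3 sq m.
Weighted sum Σ Sα = 425.909.
ᾱ = 425.909 / 1394.3 = 0.31.

0.31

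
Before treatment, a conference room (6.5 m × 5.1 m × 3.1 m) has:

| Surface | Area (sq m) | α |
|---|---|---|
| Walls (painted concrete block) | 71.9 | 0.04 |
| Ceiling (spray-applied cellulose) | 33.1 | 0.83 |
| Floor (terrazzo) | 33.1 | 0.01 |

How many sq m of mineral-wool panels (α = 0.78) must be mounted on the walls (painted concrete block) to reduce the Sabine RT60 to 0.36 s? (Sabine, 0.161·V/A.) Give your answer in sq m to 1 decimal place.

Total absorption A₁ = 71.9*0.04 + 33.1*0.83 + 33.1*0.01
  = 2.876 + 27.473 + 0.331 = 30.680 sq m sabins.
V = 102.765 m³. Target absorption A₂ = 0.161 × 102.765 / 0.36 = 45.959 sabins.
Absorption to add: 45.959 − 30.680 = 15.279 sabins.
Each sq m of panel replacing the walls (painted concrete block) adds (0.78 − 0.04) = 0.74 sabins.
Area = ΔA/Δα = 15.279/0.74 = 20.6 sq m.

20.6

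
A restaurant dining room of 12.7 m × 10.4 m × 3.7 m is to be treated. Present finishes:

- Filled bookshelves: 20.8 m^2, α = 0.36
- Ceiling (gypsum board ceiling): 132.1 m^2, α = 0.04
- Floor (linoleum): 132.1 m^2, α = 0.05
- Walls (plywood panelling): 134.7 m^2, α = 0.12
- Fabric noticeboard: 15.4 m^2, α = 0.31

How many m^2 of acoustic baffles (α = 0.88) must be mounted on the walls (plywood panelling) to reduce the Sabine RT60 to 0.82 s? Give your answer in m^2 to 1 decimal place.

73.2

Summing Sᵢαᵢ: 7.488 + 5.284 + 6.605 + 16.164 + 4.774 → A₁ = 40.315 sabins.
Required A₂ = 0.161·488.696/0.82 = 95.951 sabins.
ΔA needed = 95.951 − 40.315 = 55.636 sabins.
Each m^2 of panel replacing the walls (plywood panelling) adds (0.88 − 0.12) = 0.76 sabins.
Area = ΔA/Δα = 55.636/0.76 = 73.2 m^2.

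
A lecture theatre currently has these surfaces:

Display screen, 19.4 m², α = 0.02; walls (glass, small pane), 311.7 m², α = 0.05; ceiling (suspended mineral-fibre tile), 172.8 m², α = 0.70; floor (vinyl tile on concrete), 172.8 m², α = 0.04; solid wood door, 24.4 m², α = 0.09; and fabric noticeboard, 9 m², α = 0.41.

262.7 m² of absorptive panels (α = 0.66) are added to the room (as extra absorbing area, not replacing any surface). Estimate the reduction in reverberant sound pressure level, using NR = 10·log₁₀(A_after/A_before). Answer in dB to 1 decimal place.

3.3 dB

Total absorption A_before = 19.4·0.02 + 311.7·0.05 + 172.8·0.70 + 172.8·0.04 + 24.4·0.09 + 9·0.41
  = 0.388 + 15.585 + 120.960 + 6.912 + 2.196 + 3.690 = 149.731 m² sabins.
Treatment contributes 262.7·0.66 = 173.382 sabins.
A_after = 149.731 + 173.382 = 323.113 sabins.
NR = 10·log₁₀(323.113/149.731) = 3.3 dB.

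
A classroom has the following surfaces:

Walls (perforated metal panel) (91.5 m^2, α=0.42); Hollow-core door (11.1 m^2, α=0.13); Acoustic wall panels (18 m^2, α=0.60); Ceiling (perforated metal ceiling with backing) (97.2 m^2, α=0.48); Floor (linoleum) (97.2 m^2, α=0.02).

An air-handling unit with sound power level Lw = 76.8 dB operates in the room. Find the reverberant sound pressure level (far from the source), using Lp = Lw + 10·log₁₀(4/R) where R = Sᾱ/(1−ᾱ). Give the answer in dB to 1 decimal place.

61.2 dB

A = 99.273 sabins; S = 315.0 m^2.
ᾱ = 0.3152, so room constant R = A/(1−ᾱ) = 144.966 m^2.
Lp = Lw + 10 log₁₀(4/R) = 76.8 -15.59 = 61.2 dB.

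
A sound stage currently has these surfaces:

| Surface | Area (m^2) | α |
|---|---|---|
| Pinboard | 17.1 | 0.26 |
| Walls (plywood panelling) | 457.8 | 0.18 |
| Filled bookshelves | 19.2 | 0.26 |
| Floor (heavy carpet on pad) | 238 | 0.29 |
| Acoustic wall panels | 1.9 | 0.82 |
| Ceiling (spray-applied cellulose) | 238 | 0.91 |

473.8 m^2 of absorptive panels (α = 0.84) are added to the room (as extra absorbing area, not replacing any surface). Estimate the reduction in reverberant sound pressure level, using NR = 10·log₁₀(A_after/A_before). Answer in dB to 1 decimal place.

Total absorption A_before = 17.1·0.26 + 457.8·0.18 + 19.2·0.26 + 238·0.29 + 1.9·0.82 + 238·0.91
  = 4.446 + 82.404 + 4.992 + 69.020 + 1.558 + 216.580 = 379.000 m^2 sabins.
Added absorption = 473.8 × 0.84 = 397.992 sabins.
New total A_after = 776.992 sabins.
Reduction = 10 log₁₀(A_after/A_before) = 10 log₁₀(2.0501) = 3.1 dB.

3.1 dB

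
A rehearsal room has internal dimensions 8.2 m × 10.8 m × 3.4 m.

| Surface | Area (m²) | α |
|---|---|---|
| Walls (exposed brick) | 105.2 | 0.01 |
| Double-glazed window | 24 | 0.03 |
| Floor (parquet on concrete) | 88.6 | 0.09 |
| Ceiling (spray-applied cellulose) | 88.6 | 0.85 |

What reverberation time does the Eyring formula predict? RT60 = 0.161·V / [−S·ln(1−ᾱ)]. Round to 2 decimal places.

Total surface area S = 105.2 + 24 + 88.6 + 88.6 = 306.4 m².
Σ(Sᵢαᵢ) = 105.2×0.01 + 24×0.03 + 88.6×0.09 + 88.6×0.85 = 85.056.
Mean coefficient ᾱ = A/S = 0.2776.
−S·ln(1−ᾱ) = −306.4 × ln(1 − 0.2776) = 99.634.
V = 8.2 × 10.8 × 3.4 = 301.104 m³.
RT60 = 0.161 × 301.104 / 99.634 = 0.49 s.

0.49 s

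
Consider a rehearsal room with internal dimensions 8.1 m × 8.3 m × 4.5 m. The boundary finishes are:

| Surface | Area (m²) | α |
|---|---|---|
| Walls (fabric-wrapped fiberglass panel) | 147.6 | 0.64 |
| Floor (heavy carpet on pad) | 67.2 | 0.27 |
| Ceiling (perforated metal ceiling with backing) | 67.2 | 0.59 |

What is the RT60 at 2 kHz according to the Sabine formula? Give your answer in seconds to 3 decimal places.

Summing Sᵢαᵢ: 94.464 + 18.144 + 39.648 → A = 152.256 sabins.
Room volume: 302.535 m³.
RT60 = 0.161 · V / A = 0.161 × 302.535 / 152.256 = 0.320 s.

0.320 s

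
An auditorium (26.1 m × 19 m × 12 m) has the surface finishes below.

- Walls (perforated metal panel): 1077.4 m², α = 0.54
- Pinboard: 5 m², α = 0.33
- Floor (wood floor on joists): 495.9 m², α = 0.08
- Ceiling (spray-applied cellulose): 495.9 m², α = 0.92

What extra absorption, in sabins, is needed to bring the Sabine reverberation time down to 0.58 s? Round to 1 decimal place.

572.5 sabins

A₁ = Σ Sᵢαᵢ = 1077.4*0.54 + 5*0.33 + 495.9*0.08 + 495.9*0.92 = 1079.346 sabins.
For T = 0.58 s, need A₂ = 0.161·V/T = 0.161·5950.8/0.58 = 1651.860 sabins.
Additional absorption ΔA = 1651.860 − 1079.346 = 572.5 sabins.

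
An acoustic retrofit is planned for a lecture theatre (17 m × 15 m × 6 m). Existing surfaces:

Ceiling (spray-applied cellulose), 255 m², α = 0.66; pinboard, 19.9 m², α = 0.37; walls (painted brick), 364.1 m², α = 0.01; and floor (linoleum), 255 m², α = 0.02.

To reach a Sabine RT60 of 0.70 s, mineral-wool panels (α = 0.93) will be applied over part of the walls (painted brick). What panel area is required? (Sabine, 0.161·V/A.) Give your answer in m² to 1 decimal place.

Summing Sᵢαᵢ: 168.300 + 7.363 + 3.641 + 5.100 → A₁ = 184.404 sabins.
V = 1530 m³. Target absorption A₂ = 0.161 × 1530 / 0.70 = 351.900 sabins.
Absorption to add: 351.900 − 184.404 = 167.496 sabins.
Each m² of panel replacing the walls (painted brick) adds (0.93 − 0.01) = 0.92 sabins.
Panel area = 167.496 / 0.92 = 182.1 m².

182.1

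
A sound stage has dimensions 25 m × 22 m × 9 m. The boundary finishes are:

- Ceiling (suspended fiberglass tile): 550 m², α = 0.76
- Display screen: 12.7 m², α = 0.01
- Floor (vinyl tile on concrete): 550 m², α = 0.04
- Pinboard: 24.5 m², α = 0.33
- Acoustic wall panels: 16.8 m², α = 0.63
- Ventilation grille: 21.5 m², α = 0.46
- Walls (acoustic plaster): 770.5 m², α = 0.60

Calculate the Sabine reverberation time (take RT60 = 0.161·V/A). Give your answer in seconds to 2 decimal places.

0.86 s

Equivalent absorption area: A = 550*0.76 + 12.7*0.01 + 550*0.04 + 24.5*0.33 + 16.8*0.63 + 21.5*0.46 + 770.5*0.60 = 930.986 m².
Room volume: 4950 m³.
RT60 = 0.161 · V / A = 0.161 × 4950 / 930.986 = 0.86 s.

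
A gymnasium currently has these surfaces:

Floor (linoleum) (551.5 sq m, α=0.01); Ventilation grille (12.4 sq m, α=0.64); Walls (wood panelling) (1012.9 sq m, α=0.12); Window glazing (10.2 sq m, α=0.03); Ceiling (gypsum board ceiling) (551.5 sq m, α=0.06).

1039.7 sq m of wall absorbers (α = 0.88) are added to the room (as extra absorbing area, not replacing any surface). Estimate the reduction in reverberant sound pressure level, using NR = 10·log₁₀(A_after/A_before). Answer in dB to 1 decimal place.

Summing Sᵢαᵢ: 5.515 + 7.936 + 121.548 + 0.306 + 33.090 → A_before = 168.395 sabins.
Added absorption = 1039.7 × 0.88 = 914.936 sabins.
A_after = 168.395 + 914.936 = 1083.331 sabins.
NR = 10·log₁₀(1083.331/168.395) = 8.1 dB.

8.1 dB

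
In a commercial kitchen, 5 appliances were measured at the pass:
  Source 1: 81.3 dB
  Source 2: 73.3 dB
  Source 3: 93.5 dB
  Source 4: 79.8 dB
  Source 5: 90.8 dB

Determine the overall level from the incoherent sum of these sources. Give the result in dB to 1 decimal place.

Σ 10^(Lᵢ/10) = 3.693e+09.
Combined level = 10 log₁₀(3.693e+09) = 95.7 dB.

95.7 dB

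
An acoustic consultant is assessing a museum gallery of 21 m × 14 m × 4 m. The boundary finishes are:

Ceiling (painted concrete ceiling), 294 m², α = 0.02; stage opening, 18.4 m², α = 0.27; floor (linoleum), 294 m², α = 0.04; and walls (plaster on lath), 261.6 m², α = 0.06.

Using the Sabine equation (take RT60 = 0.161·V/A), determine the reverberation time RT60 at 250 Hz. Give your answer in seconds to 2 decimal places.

Summing Sᵢαᵢ: 5.880 + 4.968 + 11.760 + 15.696 → A = 38.304 sabins.
V = 21·14·4 = 1176 m³.
RT60 = 0.161 · V / A = 0.161 × 1176 / 38.304 = 4.94 s.

4.94 sec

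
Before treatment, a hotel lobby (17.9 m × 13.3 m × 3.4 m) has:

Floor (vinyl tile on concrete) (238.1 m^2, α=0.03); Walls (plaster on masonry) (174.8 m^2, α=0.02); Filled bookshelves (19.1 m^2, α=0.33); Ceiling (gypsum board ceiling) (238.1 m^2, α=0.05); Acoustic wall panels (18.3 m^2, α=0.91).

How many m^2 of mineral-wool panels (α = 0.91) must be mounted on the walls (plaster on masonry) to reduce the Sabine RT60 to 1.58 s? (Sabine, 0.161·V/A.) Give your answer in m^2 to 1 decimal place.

A₁ = Σ Sᵢαᵢ = 238.1*0.03 + 174.8*0.02 + 19.1*0.33 + 238.1*0.05 + 18.3*0.91 = 45.500 sabins.
Required A₂ = 0.161·809.438/1.58 = 82.481 sabins.
Absorption to add: 82.481 − 45.500 = 36.981 sabins.
Each m^2 of panel replacing the walls (plaster on masonry) adds (0.91 − 0.02) = 0.89 sabins.
Panel area = 36.981 / 0.89 = 41.6 m^2.

41.6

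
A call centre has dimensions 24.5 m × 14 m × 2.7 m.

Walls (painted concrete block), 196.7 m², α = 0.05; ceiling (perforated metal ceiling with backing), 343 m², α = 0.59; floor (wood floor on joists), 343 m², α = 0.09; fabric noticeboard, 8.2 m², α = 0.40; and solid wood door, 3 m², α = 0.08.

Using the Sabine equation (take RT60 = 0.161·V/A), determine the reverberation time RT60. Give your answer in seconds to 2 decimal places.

Equivalent absorption area: A = 196.7·0.05 + 343·0.59 + 343·0.09 + 8.2·0.40 + 3·0.08 = 246.595 m².
Room volume: 926.1 m³.
Sabine: RT60 = 0.161 × 926.1 / 246.595 = 0.60 s.

0.60 s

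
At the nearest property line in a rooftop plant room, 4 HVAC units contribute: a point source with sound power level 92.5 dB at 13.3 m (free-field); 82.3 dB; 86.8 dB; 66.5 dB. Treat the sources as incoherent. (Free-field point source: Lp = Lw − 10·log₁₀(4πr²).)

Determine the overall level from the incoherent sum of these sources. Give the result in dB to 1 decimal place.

Source at 13.3 m: Lp = 92.5 − 10·log₁₀(4π·13.3²) = 92.5 − 10·log₁₀(2222.865) = 59.0 dB.
Converting to relative power and adding: 10^(59.0/10) + 10^(82.3/10) + 10^(86.8/10) + 10^(66.5/10) = 6.537e+08.
Back to dB: 10·log₁₀ Σ = 88.2 dB.

88.2 dB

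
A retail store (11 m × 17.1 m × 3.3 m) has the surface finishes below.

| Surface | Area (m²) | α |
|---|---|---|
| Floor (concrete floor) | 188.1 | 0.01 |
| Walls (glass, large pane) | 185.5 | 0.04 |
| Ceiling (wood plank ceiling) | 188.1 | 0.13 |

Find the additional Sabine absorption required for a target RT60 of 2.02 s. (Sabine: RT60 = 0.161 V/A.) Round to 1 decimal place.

15.7 sabins

Summing Sᵢαᵢ: 1.881 + 7.420 + 24.453 → A₁ = 33.754 sabins.
V = 620.73 m³. Required absorption A₂ = 0.161 × 620.73 / 2.02 = 49.474 sabins.
Shortfall: 49.474 − 33.754 = 15.7 sabins.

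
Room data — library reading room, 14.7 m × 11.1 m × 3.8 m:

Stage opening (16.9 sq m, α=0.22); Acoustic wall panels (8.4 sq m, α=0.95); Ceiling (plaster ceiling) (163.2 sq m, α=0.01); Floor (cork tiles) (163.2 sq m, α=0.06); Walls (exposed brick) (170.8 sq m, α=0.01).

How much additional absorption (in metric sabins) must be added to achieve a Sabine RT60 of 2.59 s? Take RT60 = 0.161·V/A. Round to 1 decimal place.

Equivalent absorption area: A₁ = 16.9×0.22 + 8.4×0.95 + 163.2×0.01 + 163.2×0.06 + 170.8×0.01 = 24.830 sq m.
Target A₂ = 0.161·620.046/2.59 = 38.543 sabins (V = 620.046 m³).
Additional absorption ΔA = 38.543 − 24.830 = 13.7 sabins.

13.7 sabins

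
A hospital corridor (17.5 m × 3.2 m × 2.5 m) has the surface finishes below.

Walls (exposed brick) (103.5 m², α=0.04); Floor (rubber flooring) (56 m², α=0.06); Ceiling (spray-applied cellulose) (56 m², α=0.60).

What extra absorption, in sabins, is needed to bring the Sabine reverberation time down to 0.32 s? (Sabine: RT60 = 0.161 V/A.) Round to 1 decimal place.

A₁ = Σ Sᵢαᵢ = 103.5*0.04 + 56*0.06 + 56*0.60 = 41.100 sabins.
For T = 0.32 s, need A₂ = 0.161·V/T = 0.161·140/0.32 = 70.438 sabins.
Additional absorption ΔA = 70.438 − 41.100 = 29.3 sabins.

29.3 sabins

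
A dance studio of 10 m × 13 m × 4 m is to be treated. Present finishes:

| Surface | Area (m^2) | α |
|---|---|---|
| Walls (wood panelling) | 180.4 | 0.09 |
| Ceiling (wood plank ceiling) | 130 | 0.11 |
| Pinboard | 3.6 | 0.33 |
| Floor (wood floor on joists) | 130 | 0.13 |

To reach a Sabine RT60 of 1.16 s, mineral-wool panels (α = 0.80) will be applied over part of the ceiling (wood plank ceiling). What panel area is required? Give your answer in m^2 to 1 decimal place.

34.1

Summing Sᵢαᵢ: 16.236 + 14.300 + 1.188 + 16.900 → A₁ = 48.624 sabins.
V = 520 m³. Target absorption A₂ = 0.161 × 520 / 1.16 = 72.172 sabins.
Absorption to add: 72.172 − 48.624 = 23.548 sabins.
Net gain per m^2: Δα = 0.80 − 0.11 = 0.69.
Area = ΔA/Δα = 23.548/0.69 = 34.1 m^2.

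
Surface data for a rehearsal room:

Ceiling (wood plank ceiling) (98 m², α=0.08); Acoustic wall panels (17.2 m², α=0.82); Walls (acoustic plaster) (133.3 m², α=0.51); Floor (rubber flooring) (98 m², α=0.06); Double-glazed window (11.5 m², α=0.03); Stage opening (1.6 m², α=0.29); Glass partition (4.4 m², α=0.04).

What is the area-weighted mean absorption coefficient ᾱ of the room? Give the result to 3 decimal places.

0.266

S = Σ Sᵢ = 98 + 17.2 + 133.3 + 98 + 11.5 + 1.6 + 4.4 = 364.0 m².
Weighted sum Σ Sα = 96.792.
ᾱ = 96.792 / 364.0 = 0.266.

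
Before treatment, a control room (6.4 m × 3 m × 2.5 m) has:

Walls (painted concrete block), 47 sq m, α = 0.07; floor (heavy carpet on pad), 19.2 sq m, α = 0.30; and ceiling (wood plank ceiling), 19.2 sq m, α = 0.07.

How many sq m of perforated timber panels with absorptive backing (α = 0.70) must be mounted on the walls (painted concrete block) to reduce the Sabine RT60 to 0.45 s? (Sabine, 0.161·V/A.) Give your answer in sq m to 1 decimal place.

10.8

A₁ = Σ Sᵢαᵢ = 47*0.07 + 19.2*0.30 + 19.2*0.07 = 10.394 sabins.
V = 48 m³. Target absorption A₂ = 0.161 × 48 / 0.45 = 17.173 sabins.
Absorption to add: 17.173 − 10.394 = 6.779 sabins.
Net gain per sq m: Δα = 0.70 − 0.07 = 0.63.
Panel area = 6.779 / 0.63 = 10.8 sq m.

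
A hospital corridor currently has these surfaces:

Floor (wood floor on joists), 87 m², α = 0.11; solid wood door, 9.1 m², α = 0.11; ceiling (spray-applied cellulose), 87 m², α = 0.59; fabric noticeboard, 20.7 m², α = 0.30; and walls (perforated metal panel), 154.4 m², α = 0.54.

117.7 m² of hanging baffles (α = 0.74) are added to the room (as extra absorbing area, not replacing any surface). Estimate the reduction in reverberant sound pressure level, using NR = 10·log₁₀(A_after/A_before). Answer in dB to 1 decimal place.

A_before = Σ Sᵢαᵢ = 87·0.11 + 9.1·0.11 + 87·0.59 + 20.7·0.30 + 154.4·0.54 = 151.487 sabins.
Treatment contributes 117.7·0.74 = 87.098 sabins.
New total A_after = 238.585 sabins.
NR = 10·log₁₀(238.585/151.487) = 2.0 dB.

2.0 dB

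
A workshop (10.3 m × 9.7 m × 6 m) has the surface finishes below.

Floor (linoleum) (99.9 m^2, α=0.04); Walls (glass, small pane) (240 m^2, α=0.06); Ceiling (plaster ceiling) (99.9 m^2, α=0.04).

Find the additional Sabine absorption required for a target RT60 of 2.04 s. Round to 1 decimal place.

24.9 sabins

Equivalent absorption area: A₁ = 99.9·0.04 + 240·0.06 + 99.9·0.04 = 22.392 m^2.
V = 599.46 m³. Required absorption A₂ = 0.161 × 599.46 / 2.04 = 47.310 sabins.
ΔA = A₂ − A₁ = 47.310 − 22.392 = 24.9 sabins.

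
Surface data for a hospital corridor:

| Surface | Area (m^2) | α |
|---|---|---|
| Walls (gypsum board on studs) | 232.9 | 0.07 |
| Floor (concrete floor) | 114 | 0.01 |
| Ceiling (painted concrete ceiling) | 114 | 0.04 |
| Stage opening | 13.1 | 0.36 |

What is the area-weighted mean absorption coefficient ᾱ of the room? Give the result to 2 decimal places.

0.06

S = Σ Sᵢ = 232.9 + 114 + 114 + 13.1 = 474.0 m^2.
A = 232.9×0.07 + 114×0.01 + 114×0.04 + 13.1×0.36 = 26.719 sabins.
ᾱ = A/S = 0.06.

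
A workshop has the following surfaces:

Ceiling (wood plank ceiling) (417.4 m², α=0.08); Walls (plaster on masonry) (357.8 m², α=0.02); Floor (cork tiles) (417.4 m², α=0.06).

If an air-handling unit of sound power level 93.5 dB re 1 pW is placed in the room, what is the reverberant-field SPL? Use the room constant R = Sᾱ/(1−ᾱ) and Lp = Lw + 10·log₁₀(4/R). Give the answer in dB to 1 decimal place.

81.1 dB

A = 65.592 sabins; S = 1192.6 m².
ᾱ = 0.0550, so room constant R = A/(1−ᾱ) = 69.410 m².
Lp = 93.5 + 10·log₁₀(4/69.410) = 93.5 + (-12.39) = 81.1 dB.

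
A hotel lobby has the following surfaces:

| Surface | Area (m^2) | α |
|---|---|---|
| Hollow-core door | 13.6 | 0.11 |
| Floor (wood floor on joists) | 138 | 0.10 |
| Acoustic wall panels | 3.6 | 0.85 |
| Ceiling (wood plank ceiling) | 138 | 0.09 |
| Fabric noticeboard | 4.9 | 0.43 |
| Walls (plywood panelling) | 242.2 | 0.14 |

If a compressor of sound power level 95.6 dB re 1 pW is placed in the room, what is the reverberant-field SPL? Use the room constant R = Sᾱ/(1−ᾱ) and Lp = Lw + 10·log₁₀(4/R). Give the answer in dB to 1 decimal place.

82.8 dB

A = 66.791 sabins; S = 540.3 m^2.
ᾱ = 66.791/540.3 = 0.1236; R = Sᾱ/(1−ᾱ) = 66.791/(1−0.1236) = 76.211 m^2.
Lp = Lw + 10 log₁₀(4/R) = 95.6 -12.80 = 82.8 dB.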